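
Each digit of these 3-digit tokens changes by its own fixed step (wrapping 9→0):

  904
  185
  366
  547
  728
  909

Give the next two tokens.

First digit: +2 each step, mod 10, so 9, 1, 3, 5, 7, 9 → 1 → 3.
Second digit: 0, 8, 6, 4, 2, 0 → 8 → 6 (−2 each step, mod 10).
Third digit: +1 each step, mod 10, so 4, 5, 6, 7, 8, 9 → 0 → 1.
Putting the parts together: 180 and then 361.

180, 361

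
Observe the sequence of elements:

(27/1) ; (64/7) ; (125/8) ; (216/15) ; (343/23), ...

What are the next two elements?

(512/38), (729/61)

First value — perfect cubes: 3³, 4³, 5³, …: 27, 64, 125, 216, 343 → 512 → 729.
Second value: each term is the sum of the two before it, so 1, 7, 8, 15, 23 → 38 → 61.
So the next two elements are (512/38) and (729/61).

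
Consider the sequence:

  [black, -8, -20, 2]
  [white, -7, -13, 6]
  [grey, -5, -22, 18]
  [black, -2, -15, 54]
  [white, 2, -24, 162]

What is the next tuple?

Shade — repeats black → white → grey: black, white, grey, black, white → grey.
Second part goes -8, -7, -5, -2, 2 → 7 (differences are 1, 2, 3, … (increasing by 1 each time)).
Third part — alternating steps +7, −9, +7, −9, …: -20, -13, -22, -15, -24 → -17.
For the fourth part, ×3 each step: 2, 6, 18, 54, 162 → 486.
So the next tuple is [grey, 7, -17, 486].

[grey, 7, -17, 486]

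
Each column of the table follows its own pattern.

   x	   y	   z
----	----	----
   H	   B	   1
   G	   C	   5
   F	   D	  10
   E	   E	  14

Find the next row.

Column x: letters move back 1 place in the alphabet, so H, G, F, E → D.
Column y — letters move forward 1 place in the alphabet: B, C, D, E → F.
Column z goes 1, 5, 10, 14 → 19 (alternating steps +4, +5, +4, +5, …).
Combining the parts gives D  F  19.

D  F  19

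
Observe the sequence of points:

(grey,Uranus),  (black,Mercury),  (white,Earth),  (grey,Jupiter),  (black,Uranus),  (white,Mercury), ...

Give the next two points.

(grey,Earth), (black,Jupiter)

Shade: repeats grey → black → white; grey, black, white, grey, black, white → grey → black.
Planet: repeats Uranus → Mercury → Earth → Jupiter, so Uranus, Mercury, Earth, Jupiter, Uranus, Mercury → Earth → Jupiter.
So the next two points are (grey,Earth) and (black,Jupiter).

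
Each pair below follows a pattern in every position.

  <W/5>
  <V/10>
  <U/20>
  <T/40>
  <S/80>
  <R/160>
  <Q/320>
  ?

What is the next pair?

Letter goes W, V, U, T, S, R, Q → P (letters move back 1 place in the alphabet).
For the second part, ×2 each step: 5, 10, 20, 40, 80, 160, 320 → 640.
Combining the parts gives <P/640>.

<P/640>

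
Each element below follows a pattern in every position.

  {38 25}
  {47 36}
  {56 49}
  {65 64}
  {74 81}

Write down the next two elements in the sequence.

First part — +9 each step: 38, 47, 56, 65, 74 → 83 → 92.
Second part: perfect squares: 5², 6², 7², …, so 25, 36, 49, 64, 81 → 100 → 121.
Putting the parts together: {83 100} and then {92 121}.

{83 100}, {92 121}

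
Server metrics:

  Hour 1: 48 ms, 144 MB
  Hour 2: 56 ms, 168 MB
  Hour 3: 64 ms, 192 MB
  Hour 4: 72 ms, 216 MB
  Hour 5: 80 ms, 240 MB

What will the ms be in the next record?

Ms goes 48, 56, 64, 72, 80 → 88 (+8 each step).

88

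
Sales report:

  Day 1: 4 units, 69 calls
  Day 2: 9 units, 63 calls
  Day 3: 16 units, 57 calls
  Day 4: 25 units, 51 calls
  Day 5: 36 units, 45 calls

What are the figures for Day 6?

Units: 4, 9, 16, 25, 36 → 49 (perfect squares: 2², 3², 4², …).
Calls — −6 each step: 69, 63, 57, 51, 45 → 39.
Combining the parts gives 49 units, 39 calls.

49 units, 39 calls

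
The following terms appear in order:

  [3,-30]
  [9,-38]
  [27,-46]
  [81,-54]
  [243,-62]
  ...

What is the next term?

First value — ×3 each step: 3, 9, 27, 81, 243 → 729.
Second value goes -30, -38, -46, -54, -62 → -70 (−8 each step).
Putting it together: [729,-70].

[729,-70]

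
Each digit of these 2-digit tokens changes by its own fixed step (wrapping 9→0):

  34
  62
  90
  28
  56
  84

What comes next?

12

First digit: +3 each step, mod 10; 3, 6, 9, 2, 5, 8 → 1.
Second digit — −2 each step, mod 10: 4, 2, 0, 8, 6, 4 → 2.
Combining the parts gives 12.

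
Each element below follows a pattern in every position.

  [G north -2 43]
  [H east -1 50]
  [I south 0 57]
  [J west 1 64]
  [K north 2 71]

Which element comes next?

Letter goes G, H, I, J, K → L (letters move forward 1 place in the alphabet).
For the direction, repeats north → east → south → west: north, east, south, west, north → east.
Third entry goes -2, -1, 0, 1, 2 → 3 (+1 each step).
For the fourth entry, +7 each step: 43, 50, 57, 64, 71 → 78.
Combining the parts gives [L east 3 78].

[L east 3 78]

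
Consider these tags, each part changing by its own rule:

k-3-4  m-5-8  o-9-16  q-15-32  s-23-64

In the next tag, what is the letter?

u

For the letter, letters move forward 2 places in the alphabet: k, m, o, q, s → u.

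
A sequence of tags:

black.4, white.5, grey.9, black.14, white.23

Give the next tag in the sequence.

Shade goes black, white, grey, black, white → grey (repeats black → white → grey).
Second component: each term is the sum of the two before it; 4, 5, 9, 14, 23 → 37.
Putting it together: grey.37.

grey.37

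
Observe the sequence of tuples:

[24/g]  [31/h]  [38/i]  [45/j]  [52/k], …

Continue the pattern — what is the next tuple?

[59/l]

First component: +7 each step; 24, 31, 38, 45, 52 → 59.
Letter — letters move forward 1 place in the alphabet: g, h, i, j, k → l.
So the next tuple is [59/l].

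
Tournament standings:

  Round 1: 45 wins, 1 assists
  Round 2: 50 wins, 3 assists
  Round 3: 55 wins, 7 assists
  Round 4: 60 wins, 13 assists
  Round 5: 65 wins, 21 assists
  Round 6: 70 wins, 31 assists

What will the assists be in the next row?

For the assists, differences are 2, 4, 6, … (increasing by 2 each time): 1, 3, 7, 13, 21, 31 → 43.

43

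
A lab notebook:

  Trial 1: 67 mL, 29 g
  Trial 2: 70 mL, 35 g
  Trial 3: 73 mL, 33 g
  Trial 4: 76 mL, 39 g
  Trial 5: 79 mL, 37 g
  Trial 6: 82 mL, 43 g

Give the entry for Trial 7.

ML goes 67, 70, 73, 76, 79, 82 → 85 (+3 each step).
G: alternating steps +6, −2, +6, −2, …; 29, 35, 33, 39, 37, 43 → 41.
Putting it together: 85 mL, 41 g.

85 mL, 41 g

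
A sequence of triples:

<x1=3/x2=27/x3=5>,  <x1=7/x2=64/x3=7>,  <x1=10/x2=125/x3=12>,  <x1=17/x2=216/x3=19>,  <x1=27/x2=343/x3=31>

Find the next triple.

X1: each term is the sum of the two before it; 3, 7, 10, 17, 27 → 44.
X2: perfect cubes: 3³, 4³, 5³, …, so 27, 64, 125, 216, 343 → 512.
X3 — each term is the sum of the two before it: 5, 7, 12, 19, 31 → 50.
So the next triple is <x1=44/x2=512/x3=50>.

<x1=44/x2=512/x3=50>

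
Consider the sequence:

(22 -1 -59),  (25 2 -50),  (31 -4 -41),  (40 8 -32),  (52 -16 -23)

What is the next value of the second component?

First component: differences are 3, 6, 9, … (increasing by 3 each time), so 22, 25, 31, 40, 52 → 67.
Second component: ×(-2) each step, so -1, 2, -4, 8, -16 → 32.
For the third component, +9 each step: -59, -50, -41, -32, -23 → -14.

32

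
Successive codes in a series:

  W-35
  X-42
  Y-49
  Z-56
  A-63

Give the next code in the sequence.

Letter — letters move forward 1 place in the alphabet, wrapping Z→A: W, X, Y, Z, A → B.
Second component: 35, 42, 49, 56, 63 → 70 (+7 each step).
Putting it together: B-70.

B-70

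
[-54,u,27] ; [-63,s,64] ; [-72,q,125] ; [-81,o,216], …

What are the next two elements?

[-90,m,343], [-99,k,512]

First slot goes -54, -63, -72, -81 → -90 → -99 (−9 each step).
Letter: u, s, q, o → m → k (letters move back 2 places in the alphabet).
Third slot goes 27, 64, 125, 216 → 343 → 512 (perfect cubes: 3³, 4³, 5³, …).
Putting the parts together: [-90,m,343] and then [-99,k,512].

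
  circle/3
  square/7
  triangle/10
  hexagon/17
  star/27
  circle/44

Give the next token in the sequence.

For the shape, repeats circle → square → triangle → hexagon → star: circle, square, triangle, hexagon, star, circle → square.
Second component: each term is the sum of the two before it; 3, 7, 10, 17, 27, 44 → 71.
So the next token is square/71.

square/71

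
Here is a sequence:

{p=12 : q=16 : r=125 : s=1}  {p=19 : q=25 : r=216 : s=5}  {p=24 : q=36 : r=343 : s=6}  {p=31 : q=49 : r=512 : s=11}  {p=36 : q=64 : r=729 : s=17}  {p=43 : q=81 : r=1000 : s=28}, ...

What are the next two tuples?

{p=48 : q=100 : r=1331 : s=45}, {p=55 : q=121 : r=1728 : s=73}

P: 12, 19, 24, 31, 36, 43 → 48 → 55 (alternating steps +7, +5, +7, +5, …).
Q: 16, 25, 36, 49, 64, 81 → 100 → 121 (perfect squares: 4², 5², 6², …).
R: 125, 216, 343, 512, 729, 1000 → 1331 → 1728 (perfect cubes: 5³, 6³, 7³, …).
For the s, each term is the sum of the two before it: 1, 5, 6, 11, 17, 28 → 45 → 73.
So the next two tuples are {p=48 : q=100 : r=1331 : s=45} and {p=55 : q=121 : r=1728 : s=73}.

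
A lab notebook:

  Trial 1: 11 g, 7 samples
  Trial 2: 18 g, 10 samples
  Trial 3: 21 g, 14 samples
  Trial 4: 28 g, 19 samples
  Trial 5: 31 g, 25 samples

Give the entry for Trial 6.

38 g, 32 samples

G: alternating steps +7, +3, +7, +3, …; 11, 18, 21, 28, 31 → 38.
Samples goes 7, 10, 14, 19, 25 → 32 (differences are 3, 4, 5, … (increasing by 1 each time)).
Combining the parts gives 38 g, 32 samples.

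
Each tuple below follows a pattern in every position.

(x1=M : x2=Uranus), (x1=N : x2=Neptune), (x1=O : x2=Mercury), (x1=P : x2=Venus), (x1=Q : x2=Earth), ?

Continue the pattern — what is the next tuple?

(x1=R : x2=Mars)

X1: M, N, O, P, Q → R (letters move forward 1 place in the alphabet).
X2: runs through the planets Mercury→Neptune, so Uranus, Neptune, Mercury, Venus, Earth → Mars.
Putting it together: (x1=R : x2=Mars).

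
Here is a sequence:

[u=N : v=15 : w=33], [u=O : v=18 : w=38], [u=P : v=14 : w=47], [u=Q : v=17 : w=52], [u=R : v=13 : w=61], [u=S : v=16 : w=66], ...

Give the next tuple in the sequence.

U: letters move forward 1 place in the alphabet, so N, O, P, Q, R, S → T.
V: 15, 18, 14, 17, 13, 16 → 12 (alternating steps +3, −4, +3, −4, …).
W: 33, 38, 47, 52, 61, 66 → 75 (alternating steps +5, +9, +5, +9, …).
Combining the parts gives [u=T : v=12 : w=75].

[u=T : v=12 : w=75]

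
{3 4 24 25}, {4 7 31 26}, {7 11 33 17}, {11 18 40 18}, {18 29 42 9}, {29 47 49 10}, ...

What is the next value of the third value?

Third value: 24, 31, 33, 40, 42, 49 → 51 (alternating steps +7, +2, +7, +2, …).

51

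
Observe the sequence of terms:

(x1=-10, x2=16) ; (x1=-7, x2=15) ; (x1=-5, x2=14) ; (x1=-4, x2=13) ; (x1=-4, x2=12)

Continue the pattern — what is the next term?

(x1=-5, x2=11)

X1 goes -10, -7, -5, -4, -4 → -5 (differences are 3, 2, 1, … (decreasing by 1 each time)).
For the x2, −1 each step: 16, 15, 14, 13, 12 → 11.
Putting it together: (x1=-5, x2=11).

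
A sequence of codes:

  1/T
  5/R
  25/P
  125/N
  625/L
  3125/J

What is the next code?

First component: 1, 5, 25, 125, 625, 3125 → 15625 (×5 each step).
Letter: letters move back 2 places in the alphabet, so T, R, P, N, L, J → H.
Putting it together: 15625/H.

15625/H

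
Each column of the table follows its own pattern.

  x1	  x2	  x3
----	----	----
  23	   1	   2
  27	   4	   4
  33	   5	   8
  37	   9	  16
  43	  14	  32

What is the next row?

Column x1: alternating steps +4, +6, +4, +6, …, so 23, 27, 33, 37, 43 → 47.
Column x2 goes 1, 4, 5, 9, 14 → 23 (each term is the sum of the two before it).
Column x3: 2, 4, 8, 16, 32 → 64 (×2 each step).
So the next row is 47  23  64.

47  23  64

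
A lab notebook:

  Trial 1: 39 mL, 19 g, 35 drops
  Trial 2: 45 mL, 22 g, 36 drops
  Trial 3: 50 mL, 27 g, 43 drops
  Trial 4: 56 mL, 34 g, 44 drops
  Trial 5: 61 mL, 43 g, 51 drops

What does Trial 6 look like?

ML — alternating steps +6, +5, +6, +5, …: 39, 45, 50, 56, 61 → 67.
For the g, differences are 3, 5, 7, … (increasing by 2 each time): 19, 22, 27, 34, 43 → 54.
Drops — alternating steps +1, +7, +1, +7, …: 35, 36, 43, 44, 51 → 52.
Putting it together: 67 mL, 54 g, 52 drops.

67 mL, 54 g, 52 drops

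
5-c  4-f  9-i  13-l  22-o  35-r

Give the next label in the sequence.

57-u

First component goes 5, 4, 9, 13, 22, 35 → 57 (each term is the sum of the two before it).
Letter goes c, f, i, l, o, r → u (letters move forward 3 places in the alphabet).
So the next label is 57-u.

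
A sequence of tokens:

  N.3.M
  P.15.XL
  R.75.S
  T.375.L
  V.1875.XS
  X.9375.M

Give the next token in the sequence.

Z.46875.XL

Letter: N, P, R, T, V, X → Z (letters move forward 2 places in the alphabet).
Second component goes 3, 15, 75, 375, 1875, 9375 → 46875 (×5 each step).
Size: M, XL, S, L, XS, M → XL (repeats M → XL → S → L → XS).
Putting it together: Z.46875.XL.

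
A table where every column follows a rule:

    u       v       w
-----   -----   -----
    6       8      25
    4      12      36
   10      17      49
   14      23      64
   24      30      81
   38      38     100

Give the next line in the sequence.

62  47  121

Column u goes 6, 4, 10, 14, 24, 38 → 62 (each term is the sum of the two before it).
For the column v, differences are 4, 5, 6, … (increasing by 1 each time): 8, 12, 17, 23, 30, 38 → 47.
Column w — perfect squares: 5², 6², 7², …: 25, 36, 49, 64, 81, 100 → 121.
Putting it together: 62  47  121.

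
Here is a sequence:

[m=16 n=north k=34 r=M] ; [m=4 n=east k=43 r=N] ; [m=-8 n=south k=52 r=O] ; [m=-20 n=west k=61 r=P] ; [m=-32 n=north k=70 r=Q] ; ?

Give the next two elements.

[m=-44 n=east k=79 r=R], [m=-56 n=south k=88 r=S]

M: 16, 4, -8, -20, -32 → -44 → -56 (−12 each step).
N goes north, east, south, west, north → east → south (repeats north → east → south → west).
K: +9 each step, so 34, 43, 52, 61, 70 → 79 → 88.
R — letters move forward 1 place in the alphabet: M, N, O, P, Q → R → S.
So the next two elements are [m=-44 n=east k=79 r=R] and [m=-56 n=south k=88 r=S].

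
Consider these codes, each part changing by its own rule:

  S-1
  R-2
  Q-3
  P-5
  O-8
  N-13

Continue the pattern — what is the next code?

Letter: letters move back 1 place in the alphabet; S, R, Q, P, O, N → M.
Second component: each term is the sum of the two before it, so 1, 2, 3, 5, 8, 13 → 21.
So the next code is M-21.

M-21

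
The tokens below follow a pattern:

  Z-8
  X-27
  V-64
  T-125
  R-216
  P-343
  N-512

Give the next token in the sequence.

L-729

Letter: letters move back 2 places in the alphabet, so Z, X, V, T, R, P, N → L.
Second component: 8, 27, 64, 125, 216, 343, 512 → 729 (perfect cubes: 2³, 3³, 4³, …).
Combining the parts gives L-729.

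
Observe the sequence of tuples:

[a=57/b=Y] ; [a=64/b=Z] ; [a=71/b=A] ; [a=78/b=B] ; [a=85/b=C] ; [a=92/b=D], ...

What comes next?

[a=99/b=E]

A — +7 each step: 57, 64, 71, 78, 85, 92 → 99.
B goes Y, Z, A, B, C, D → E (letters move forward 1 place in the alphabet, wrapping Z→A).
So the next tuple is [a=99/b=E].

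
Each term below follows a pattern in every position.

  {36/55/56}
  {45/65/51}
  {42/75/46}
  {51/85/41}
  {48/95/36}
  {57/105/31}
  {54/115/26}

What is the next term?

First component goes 36, 45, 42, 51, 48, 57, 54 → 63 (alternating steps +9, −3, +9, −3, …).
Second component: +10 each step, so 55, 65, 75, 85, 95, 105, 115 → 125.
Third component: 56, 51, 46, 41, 36, 31, 26 → 21 (−5 each step).
Combining the parts gives {63/125/21}.

{63/125/21}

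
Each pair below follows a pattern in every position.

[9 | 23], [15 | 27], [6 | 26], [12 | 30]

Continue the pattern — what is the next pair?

[3 | 29]

For the first value, alternating steps +6, −9, +6, −9, …: 9, 15, 6, 12 → 3.
Second value: 23, 27, 26, 30 → 29 (alternating steps +4, −1, +4, −1, …).
Putting it together: [3 | 29].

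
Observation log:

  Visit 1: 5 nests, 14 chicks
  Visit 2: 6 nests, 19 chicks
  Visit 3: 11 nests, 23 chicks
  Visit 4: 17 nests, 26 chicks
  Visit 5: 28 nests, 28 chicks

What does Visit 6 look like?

45 nests, 29 chicks

Nests: each term is the sum of the two before it, so 5, 6, 11, 17, 28 → 45.
Chicks: differences are 5, 4, 3, … (decreasing by 1 each time); 14, 19, 23, 26, 28 → 29.
So the next row is 45 nests, 29 chicks.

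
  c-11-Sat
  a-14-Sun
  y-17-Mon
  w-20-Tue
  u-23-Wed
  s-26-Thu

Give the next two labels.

Letter: letters move back 2 places in the alphabet, wrapping A→Z, so c, a, y, w, u, s → q → o.
For the second component, +3 each step: 11, 14, 17, 20, 23, 26 → 29 → 32.
Day — runs through the weekdays Mon→Sun: Sat, Sun, Mon, Tue, Wed, Thu → Fri → Sat.
So the next two labels are q-29-Fri and o-32-Sat.

q-29-Fri then o-32-Sat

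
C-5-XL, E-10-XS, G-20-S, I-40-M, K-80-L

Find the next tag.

Letter: letters move forward 2 places in the alphabet; C, E, G, I, K → M.
Second component: ×2 each step; 5, 10, 20, 40, 80 → 160.
Size goes XL, XS, S, M, L → XL (runs through clothing sizes XS→XL).
So the next tag is M-160-XL.

M-160-XL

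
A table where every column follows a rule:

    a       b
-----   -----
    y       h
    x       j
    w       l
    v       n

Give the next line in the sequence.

Column a: y, x, w, v → u (letters move back 1 place in the alphabet).
Column b goes h, j, l, n → p (letters move forward 2 places in the alphabet).
Putting it together: u  p.

u  p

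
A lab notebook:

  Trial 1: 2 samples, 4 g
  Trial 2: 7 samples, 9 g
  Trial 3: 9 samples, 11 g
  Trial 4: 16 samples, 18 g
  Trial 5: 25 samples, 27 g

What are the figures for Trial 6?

For the samples, each term is the sum of the two before it: 2, 7, 9, 16, 25 → 41.
G: always 2 more than the samples, so 4, 9, 11, 18, 27 → 43.
Putting it together: 41 samples, 43 g.

41 samples, 43 g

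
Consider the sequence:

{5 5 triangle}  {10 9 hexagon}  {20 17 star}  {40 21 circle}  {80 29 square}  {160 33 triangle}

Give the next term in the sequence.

{320 41 hexagon}

First slot: 5, 10, 20, 40, 80, 160 → 320 (×2 each step).
Second slot: alternating steps +4, +8, +4, +8, …, so 5, 9, 17, 21, 29, 33 → 41.
Shape: repeats triangle → hexagon → star → circle → square; triangle, hexagon, star, circle, square, triangle → hexagon.
Putting it together: {320 41 hexagon}.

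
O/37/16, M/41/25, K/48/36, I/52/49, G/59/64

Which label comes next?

Letter: letters move back 2 places in the alphabet; O, M, K, I, G → E.
Second component goes 37, 41, 48, 52, 59 → 63 (alternating steps +4, +7, +4, +7, …).
Third component — perfect squares: 4², 5², 6², …: 16, 25, 36, 49, 64 → 81.
Putting it together: E/63/81.

E/63/81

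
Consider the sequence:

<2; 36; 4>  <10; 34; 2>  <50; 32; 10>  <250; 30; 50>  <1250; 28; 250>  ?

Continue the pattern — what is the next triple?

First value: ×5 each step; 2, 10, 50, 250, 1250 → 6250.
For the second value, −2 each step: 36, 34, 32, 30, 28 → 26.
Third value — always the previous value of the first value: 4, 2, 10, 50, 250 → 1250.
Combining the parts gives <6250; 26; 1250>.

<6250; 26; 1250>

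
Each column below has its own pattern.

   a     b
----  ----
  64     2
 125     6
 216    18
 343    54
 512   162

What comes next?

729  486

Column a: perfect cubes: 4³, 5³, 6³, …, so 64, 125, 216, 343, 512 → 729.
Column b — ×3 each step: 2, 6, 18, 54, 162 → 486.
Putting it together: 729  486.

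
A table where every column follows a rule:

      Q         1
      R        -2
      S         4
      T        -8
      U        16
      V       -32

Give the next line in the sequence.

Letter — letters move forward 1 place in the alphabet: Q, R, S, T, U, V → W.
For the second component, ×(-2) each step: 1, -2, 4, -8, 16, -32 → 64.
Putting it together: W  64.

W  64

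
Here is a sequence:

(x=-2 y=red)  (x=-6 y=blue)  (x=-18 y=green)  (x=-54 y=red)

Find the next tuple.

X: -2, -6, -18, -54 → -162 (×3 each step).
For the y, repeats red → blue → green: red, blue, green, red → blue.
Putting it together: (x=-162 y=blue).

(x=-162 y=blue)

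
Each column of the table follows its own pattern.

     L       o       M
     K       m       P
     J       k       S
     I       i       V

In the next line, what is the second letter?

Second letter goes o, m, k, i → g (letters move back 2 places in the alphabet).

g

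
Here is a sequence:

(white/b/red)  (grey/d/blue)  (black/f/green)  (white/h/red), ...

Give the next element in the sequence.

Shade: repeats white → grey → black; white, grey, black, white → grey.
Letter — letters move forward 2 places in the alphabet: b, d, f, h → j.
Colour — repeats red → blue → green: red, blue, green, red → blue.
So the next element is (grey/j/blue).

(grey/j/blue)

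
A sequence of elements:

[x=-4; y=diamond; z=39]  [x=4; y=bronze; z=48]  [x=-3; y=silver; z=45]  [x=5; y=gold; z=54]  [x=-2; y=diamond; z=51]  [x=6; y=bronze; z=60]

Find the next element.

[x=-1; y=silver; z=57]

For the x, alternating steps +8, −7, +8, −7, …: -4, 4, -3, 5, -2, 6 → -1.
Y — repeats diamond → bronze → silver → gold: diamond, bronze, silver, gold, diamond, bronze → silver.
For the z, alternating steps +9, −3, +9, −3, …: 39, 48, 45, 54, 51, 60 → 57.
Putting it together: [x=-1; y=silver; z=57].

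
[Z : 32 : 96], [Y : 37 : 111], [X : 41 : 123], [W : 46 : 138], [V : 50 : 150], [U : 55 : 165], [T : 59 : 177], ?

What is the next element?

Letter: letters move back 1 place in the alphabet; Z, Y, X, W, V, U, T → S.
Second coordinate — alternating steps +5, +4, +5, +4, …: 32, 37, 41, 46, 50, 55, 59 → 64.
For the third coordinate, always 3 × the second coordinate: 96, 111, 123, 138, 150, 165, 177 → 192.
So the next element is [S : 64 : 192].

[S : 64 : 192]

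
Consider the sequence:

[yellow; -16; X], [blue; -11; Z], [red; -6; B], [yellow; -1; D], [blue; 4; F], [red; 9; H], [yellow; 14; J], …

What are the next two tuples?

Colour — repeats yellow → blue → red: yellow, blue, red, yellow, blue, red, yellow → blue → red.
For the second part, +5 each step: -16, -11, -6, -1, 4, 9, 14 → 19 → 24.
Letter: letters move forward 2 places in the alphabet, wrapping Z→A, so X, Z, B, D, F, H, J → L → N.
Putting the parts together: [blue; 19; L] and then [red; 24; N].

[blue; 19; L], [red; 24; N]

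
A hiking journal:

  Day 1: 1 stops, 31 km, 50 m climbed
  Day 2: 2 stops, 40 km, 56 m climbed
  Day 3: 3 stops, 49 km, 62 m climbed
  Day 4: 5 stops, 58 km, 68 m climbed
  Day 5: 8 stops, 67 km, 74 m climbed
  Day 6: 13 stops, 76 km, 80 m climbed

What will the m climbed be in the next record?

86

For the stops, each term is the sum of the two before it: 1, 2, 3, 5, 8, 13 → 21.
Km: 31, 40, 49, 58, 67, 76 → 85 (+9 each step).
M climbed: +6 each step, so 50, 56, 62, 68, 74, 80 → 86.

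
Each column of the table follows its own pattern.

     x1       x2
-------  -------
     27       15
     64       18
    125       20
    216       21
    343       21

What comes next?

512  20

Column x1: perfect cubes: 3³, 4³, 5³, …; 27, 64, 125, 216, 343 → 512.
Column x2: differences are 3, 2, 1, … (decreasing by 1 each time), so 15, 18, 20, 21, 21 → 20.
Combining the parts gives 512  20.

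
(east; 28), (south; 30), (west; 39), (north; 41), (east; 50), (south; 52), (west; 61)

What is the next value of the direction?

Direction goes east, south, west, north, east, south, west → north (repeats east → south → west → north).
Second coordinate: alternating steps +2, +9, +2, +9, …; 28, 30, 39, 41, 50, 52, 61 → 63.

north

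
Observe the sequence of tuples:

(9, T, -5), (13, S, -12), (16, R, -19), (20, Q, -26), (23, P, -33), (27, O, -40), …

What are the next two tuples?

(30, N, -47), (34, M, -54)

First component: alternating steps +4, +3, +4, +3, …, so 9, 13, 16, 20, 23, 27 → 30 → 34.
Letter goes T, S, R, Q, P, O → N → M (letters move back 1 place in the alphabet).
Third component: -5, -12, -19, -26, -33, -40 → -47 → -54 (−7 each step).
Putting the parts together: (30, N, -47) and then (34, M, -54).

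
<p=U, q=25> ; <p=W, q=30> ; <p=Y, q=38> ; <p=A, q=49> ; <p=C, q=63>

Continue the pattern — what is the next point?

For the p, letters move forward 2 places in the alphabet, wrapping Z→A: U, W, Y, A, C → E.
Q: differences are 5, 8, 11, … (increasing by 3 each time); 25, 30, 38, 49, 63 → 80.
Putting it together: <p=E, q=80>.

<p=E, q=80>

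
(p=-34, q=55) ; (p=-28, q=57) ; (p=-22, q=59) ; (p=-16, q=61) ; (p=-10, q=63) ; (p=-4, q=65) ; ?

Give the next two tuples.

P — +6 each step: -34, -28, -22, -16, -10, -4 → 2 → 8.
Q goes 55, 57, 59, 61, 63, 65 → 67 → 69 (+2 each step).
So the next two tuples are (p=2, q=67) and (p=8, q=69).

(p=2, q=67), (p=8, q=69)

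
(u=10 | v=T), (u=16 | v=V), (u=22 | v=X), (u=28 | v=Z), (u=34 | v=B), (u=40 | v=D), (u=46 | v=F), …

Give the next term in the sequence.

(u=52 | v=H)

U: +6 each step; 10, 16, 22, 28, 34, 40, 46 → 52.
V goes T, V, X, Z, B, D, F → H (letters move forward 2 places in the alphabet, wrapping Z→A).
Putting it together: (u=52 | v=H).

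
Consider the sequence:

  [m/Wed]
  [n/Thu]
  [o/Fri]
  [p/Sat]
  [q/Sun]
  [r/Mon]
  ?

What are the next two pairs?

[s/Tue], [t/Wed]

Letter: letters move forward 1 place in the alphabet; m, n, o, p, q, r → s → t.
Day goes Wed, Thu, Fri, Sat, Sun, Mon → Tue → Wed (runs through the weekdays Mon→Sun).
Putting the parts together: [s/Tue] and then [t/Wed].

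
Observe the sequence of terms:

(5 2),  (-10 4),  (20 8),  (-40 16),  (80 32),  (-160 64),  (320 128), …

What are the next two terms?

(-640 256), (1280 512)

First component goes 5, -10, 20, -40, 80, -160, 320 → -640 → 1280 (×(-2) each step).
Second component: ×2 each step; 2, 4, 8, 16, 32, 64, 128 → 256 → 512.
So the next two terms are (-640 256) and (1280 512).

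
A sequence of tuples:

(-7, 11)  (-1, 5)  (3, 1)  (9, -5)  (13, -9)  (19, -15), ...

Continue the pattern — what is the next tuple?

(23, -19)

First coordinate: alternating steps +6, +4, +6, +4, …; -7, -1, 3, 9, 13, 19 → 23.
Second coordinate — together with the first coordinate always sums to 4: 11, 5, 1, -5, -9, -15 → -19.
Combining the parts gives (23, -19).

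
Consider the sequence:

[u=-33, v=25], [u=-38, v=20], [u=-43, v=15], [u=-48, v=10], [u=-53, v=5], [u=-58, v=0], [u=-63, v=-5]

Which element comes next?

U — −5 each step: -33, -38, -43, -48, -53, -58, -63 → -68.
V: −5 each step, so 25, 20, 15, 10, 5, 0, -5 → -10.
So the next element is [u=-68, v=-10].

[u=-68, v=-10]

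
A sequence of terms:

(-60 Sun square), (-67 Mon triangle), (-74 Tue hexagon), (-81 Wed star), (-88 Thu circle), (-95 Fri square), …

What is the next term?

(-102 Sat triangle)

First entry: −7 each step, so -60, -67, -74, -81, -88, -95 → -102.
Day — runs through the weekdays Mon→Sun: Sun, Mon, Tue, Wed, Thu, Fri → Sat.
Shape: repeats square → triangle → hexagon → star → circle; square, triangle, hexagon, star, circle, square → triangle.
Putting it together: (-102 Sat triangle).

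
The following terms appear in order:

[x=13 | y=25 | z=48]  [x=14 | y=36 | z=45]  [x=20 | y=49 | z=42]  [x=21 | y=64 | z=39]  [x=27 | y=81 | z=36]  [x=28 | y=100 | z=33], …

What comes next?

X: 13, 14, 20, 21, 27, 28 → 34 (alternating steps +1, +6, +1, +6, …).
Y — perfect squares: 5², 6², 7², …: 25, 36, 49, 64, 81, 100 → 121.
For the z, −3 each step: 48, 45, 42, 39, 36, 33 → 30.
So the next term is [x=34 | y=121 | z=30].

[x=34 | y=121 | z=30]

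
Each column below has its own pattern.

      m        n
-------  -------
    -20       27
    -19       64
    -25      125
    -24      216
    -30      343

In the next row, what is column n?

512

Column n: perfect cubes: 3³, 4³, 5³, …; 27, 64, 125, 216, 343 → 512.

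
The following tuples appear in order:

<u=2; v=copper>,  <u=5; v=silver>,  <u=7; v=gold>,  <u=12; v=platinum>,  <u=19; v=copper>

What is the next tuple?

U: 2, 5, 7, 12, 19 → 31 (each term is the sum of the two before it).
V: repeats copper → silver → gold → platinum, so copper, silver, gold, platinum, copper → silver.
Combining the parts gives <u=31; v=silver>.

<u=31; v=silver>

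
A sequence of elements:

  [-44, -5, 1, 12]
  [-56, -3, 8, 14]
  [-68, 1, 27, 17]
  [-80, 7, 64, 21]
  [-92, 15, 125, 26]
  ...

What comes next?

First component goes -44, -56, -68, -80, -92 → -104 (−12 each step).
Second component: differences are 2, 4, 6, … (increasing by 2 each time), so -5, -3, 1, 7, 15 → 25.
Third component — perfect cubes: 1³, 2³, 3³, …: 1, 8, 27, 64, 125 → 216.
Fourth component: differences are 2, 3, 4, … (increasing by 1 each time); 12, 14, 17, 21, 26 → 32.
Putting it together: [-104, 25, 216, 32].

[-104, 25, 216, 32]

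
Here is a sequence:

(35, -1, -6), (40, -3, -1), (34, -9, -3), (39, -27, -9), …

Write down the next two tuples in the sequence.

(33, -81, -27), (38, -243, -81)

First slot: 35, 40, 34, 39 → 33 → 38 (alternating steps +5, −6, +5, −6, …).
Second slot goes -1, -3, -9, -27 → -81 → -243 (×3 each step).
Third slot — always the previous value of the second slot: -6, -1, -3, -9 → -27 → -81.
Putting the parts together: (33, -81, -27) and then (38, -243, -81).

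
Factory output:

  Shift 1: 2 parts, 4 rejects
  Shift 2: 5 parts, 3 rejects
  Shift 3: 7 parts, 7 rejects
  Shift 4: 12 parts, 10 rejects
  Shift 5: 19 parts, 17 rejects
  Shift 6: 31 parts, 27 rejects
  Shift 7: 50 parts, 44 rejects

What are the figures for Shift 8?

81 parts, 71 rejects

Parts: each term is the sum of the two before it; 2, 5, 7, 12, 19, 31, 50 → 81.
Rejects — each term is the sum of the two before it: 4, 3, 7, 10, 17, 27, 44 → 71.
Putting it together: 81 parts, 71 rejects.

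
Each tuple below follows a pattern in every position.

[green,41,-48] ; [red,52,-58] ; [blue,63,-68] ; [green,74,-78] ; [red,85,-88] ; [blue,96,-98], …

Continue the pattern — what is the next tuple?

[green,107,-108]

Colour: green, red, blue, green, red, blue → green (repeats green → red → blue).
Second value goes 41, 52, 63, 74, 85, 96 → 107 (+11 each step).
Third value: −10 each step; -48, -58, -68, -78, -88, -98 → -108.
Putting it together: [green,107,-108].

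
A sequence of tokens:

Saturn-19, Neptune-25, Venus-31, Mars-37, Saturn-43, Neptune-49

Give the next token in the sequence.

Venus-55

Planet: Saturn, Neptune, Venus, Mars, Saturn, Neptune → Venus (repeats Saturn → Neptune → Venus → Mars).
For the second component, +6 each step: 19, 25, 31, 37, 43, 49 → 55.
Putting it together: Venus-55.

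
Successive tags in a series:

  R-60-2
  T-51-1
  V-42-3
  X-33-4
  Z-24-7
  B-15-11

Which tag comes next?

Letter goes R, T, V, X, Z, B → D (letters move forward 2 places in the alphabet, wrapping Z→A).
Second component: −9 each step, so 60, 51, 42, 33, 24, 15 → 6.
Third component: each term is the sum of the two before it; 2, 1, 3, 4, 7, 11 → 18.
So the next tag is D-6-18.

D-6-18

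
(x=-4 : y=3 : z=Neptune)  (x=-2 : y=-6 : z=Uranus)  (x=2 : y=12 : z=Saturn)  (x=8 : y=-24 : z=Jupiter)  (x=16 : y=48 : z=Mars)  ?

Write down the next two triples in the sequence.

X — differences are 2, 4, 6, … (increasing by 2 each time): -4, -2, 2, 8, 16 → 26 → 38.
Y goes 3, -6, 12, -24, 48 → -96 → 192 (×(-2) each step).
Z: runs backward through the planets Mercury→Neptune, so Neptune, Uranus, Saturn, Jupiter, Mars → Earth → Venus.
So the next two triples are (x=26 : y=-96 : z=Earth) and (x=38 : y=192 : z=Venus).

(x=26 : y=-96 : z=Earth), (x=38 : y=192 : z=Venus)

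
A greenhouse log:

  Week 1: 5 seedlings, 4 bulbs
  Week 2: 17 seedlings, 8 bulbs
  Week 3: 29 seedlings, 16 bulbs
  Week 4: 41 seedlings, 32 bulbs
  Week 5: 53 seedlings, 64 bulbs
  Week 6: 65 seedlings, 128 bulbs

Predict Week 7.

77 seedlings, 256 bulbs

Seedlings — +12 each step: 5, 17, 29, 41, 53, 65 → 77.
Bulbs: 4, 8, 16, 32, 64, 128 → 256 (×2 each step).
Putting it together: 77 seedlings, 256 bulbs.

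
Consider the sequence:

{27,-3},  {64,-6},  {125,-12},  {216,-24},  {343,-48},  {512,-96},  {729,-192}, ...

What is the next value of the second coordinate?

-384

First coordinate — perfect cubes: 3³, 4³, 5³, …: 27, 64, 125, 216, 343, 512, 729 → 1000.
Second coordinate: ×2 each step, so -3, -6, -12, -24, -48, -96, -192 → -384.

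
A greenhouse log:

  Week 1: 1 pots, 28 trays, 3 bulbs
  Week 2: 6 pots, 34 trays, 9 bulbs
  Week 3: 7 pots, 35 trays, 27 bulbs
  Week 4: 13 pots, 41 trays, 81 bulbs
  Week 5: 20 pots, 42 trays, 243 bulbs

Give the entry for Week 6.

33 pots, 48 trays, 729 bulbs

For the pots, each term is the sum of the two before it: 1, 6, 7, 13, 20 → 33.
Trays: 28, 34, 35, 41, 42 → 48 (alternating steps +6, +1, +6, +1, …).
Bulbs: ×3 each step, so 3, 9, 27, 81, 243 → 729.
So the next row is 33 pots, 48 trays, 729 bulbs.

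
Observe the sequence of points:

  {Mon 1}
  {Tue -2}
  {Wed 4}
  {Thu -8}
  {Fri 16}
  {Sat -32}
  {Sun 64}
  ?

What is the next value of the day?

Mon

Day — runs through the weekdays Mon→Sun: Mon, Tue, Wed, Thu, Fri, Sat, Sun → Mon.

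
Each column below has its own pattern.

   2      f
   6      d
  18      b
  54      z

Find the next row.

First component — ×3 each step: 2, 6, 18, 54 → 162.
Letter: f, d, b, z → x (letters move back 2 places in the alphabet, wrapping A→Z).
So the next row is 162  x.

162  x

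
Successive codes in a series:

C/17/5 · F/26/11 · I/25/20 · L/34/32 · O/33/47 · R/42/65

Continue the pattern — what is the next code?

U/41/86

For the letter, letters move forward 3 places in the alphabet: C, F, I, L, O, R → U.
Second component: alternating steps +9, −1, +9, −1, …, so 17, 26, 25, 34, 33, 42 → 41.
Third component: differences are 6, 9, 12, … (increasing by 3 each time), so 5, 11, 20, 32, 47, 65 → 86.
Combining the parts gives U/41/86.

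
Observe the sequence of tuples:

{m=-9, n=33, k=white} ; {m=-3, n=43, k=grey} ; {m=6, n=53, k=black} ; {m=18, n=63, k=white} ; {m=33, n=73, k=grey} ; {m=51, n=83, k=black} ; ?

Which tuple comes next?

M: -9, -3, 6, 18, 33, 51 → 72 (differences are 6, 9, 12, … (increasing by 3 each time)).
N: 33, 43, 53, 63, 73, 83 → 93 (+10 each step).
For the k, repeats white → grey → black: white, grey, black, white, grey, black → white.
Putting it together: {m=72, n=93, k=white}.

{m=72, n=93, k=white}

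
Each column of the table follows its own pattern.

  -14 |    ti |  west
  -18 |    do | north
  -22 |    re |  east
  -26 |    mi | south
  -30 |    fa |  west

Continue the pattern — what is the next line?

First component: −4 each step; -14, -18, -22, -26, -30 → -34.
For the note, runs through the solfège scale do→ti: ti, do, re, mi, fa → sol.
Direction — repeats west → north → east → south: west, north, east, south, west → north.
So the next line is -34  sol  north.

-34  sol  north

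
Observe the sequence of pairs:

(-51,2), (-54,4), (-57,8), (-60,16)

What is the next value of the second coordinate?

Second coordinate: ×2 each step; 2, 4, 8, 16 → 32.

32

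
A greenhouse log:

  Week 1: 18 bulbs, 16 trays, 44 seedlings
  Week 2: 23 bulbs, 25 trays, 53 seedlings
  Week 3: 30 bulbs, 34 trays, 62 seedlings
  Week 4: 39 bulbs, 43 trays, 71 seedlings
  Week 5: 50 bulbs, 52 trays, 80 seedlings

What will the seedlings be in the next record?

Seedlings: +9 each step, so 44, 53, 62, 71, 80 → 89.

89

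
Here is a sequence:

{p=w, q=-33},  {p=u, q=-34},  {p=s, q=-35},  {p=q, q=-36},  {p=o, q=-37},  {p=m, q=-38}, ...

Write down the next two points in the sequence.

{p=k, q=-39}, {p=i, q=-40}

P goes w, u, s, q, o, m → k → i (letters move back 2 places in the alphabet).
Q goes -33, -34, -35, -36, -37, -38 → -39 → -40 (−1 each step).
Putting the parts together: {p=k, q=-39} and then {p=i, q=-40}.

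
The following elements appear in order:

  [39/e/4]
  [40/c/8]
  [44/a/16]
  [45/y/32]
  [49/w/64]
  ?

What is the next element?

First part: alternating steps +1, +4, +1, +4, …, so 39, 40, 44, 45, 49 → 50.
For the letter, letters move back 2 places in the alphabet, wrapping A→Z: e, c, a, y, w → u.
Third part: ×2 each step, so 4, 8, 16, 32, 64 → 128.
Putting it together: [50/u/128].

[50/u/128]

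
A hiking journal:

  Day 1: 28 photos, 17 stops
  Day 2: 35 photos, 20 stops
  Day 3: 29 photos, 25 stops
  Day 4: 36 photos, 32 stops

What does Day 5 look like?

Photos — alternating steps +7, −6, +7, −6, …: 28, 35, 29, 36 → 30.
Stops: differences are 3, 5, 7, … (increasing by 2 each time); 17, 20, 25, 32 → 41.
Combining the parts gives 30 photos, 41 stops.

30 photos, 41 stops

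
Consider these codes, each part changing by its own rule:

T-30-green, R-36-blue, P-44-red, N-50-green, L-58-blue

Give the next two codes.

Letter: letters move back 2 places in the alphabet, so T, R, P, N, L → J → H.
For the second component, alternating steps +6, +8, +6, +8, …: 30, 36, 44, 50, 58 → 64 → 72.
For the colour, repeats green → blue → red: green, blue, red, green, blue → red → green.
Putting the parts together: J-64-red and then H-72-green.

J-64-red, H-72-green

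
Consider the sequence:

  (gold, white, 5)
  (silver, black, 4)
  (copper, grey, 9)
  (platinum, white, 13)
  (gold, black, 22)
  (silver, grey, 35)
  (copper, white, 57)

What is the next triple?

Metal: repeats gold → silver → copper → platinum; gold, silver, copper, platinum, gold, silver, copper → platinum.
Shade: white, black, grey, white, black, grey, white → black (repeats white → black → grey).
Third coordinate goes 5, 4, 9, 13, 22, 35, 57 → 92 (each term is the sum of the two before it).
So the next triple is (platinum, black, 92).

(platinum, black, 92)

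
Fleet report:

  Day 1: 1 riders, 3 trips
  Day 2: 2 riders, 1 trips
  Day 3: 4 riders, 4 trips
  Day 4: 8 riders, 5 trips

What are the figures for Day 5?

16 riders, 9 trips

For the riders, ×2 each step: 1, 2, 4, 8 → 16.
Trips: each term is the sum of the two before it, so 3, 1, 4, 5 → 9.
Combining the parts gives 16 riders, 9 trips.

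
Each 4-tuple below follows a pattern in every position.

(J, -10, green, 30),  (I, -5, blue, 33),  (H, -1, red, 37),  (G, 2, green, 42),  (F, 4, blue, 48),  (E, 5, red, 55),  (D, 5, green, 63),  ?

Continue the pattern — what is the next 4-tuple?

Letter goes J, I, H, G, F, E, D → C (letters move back 1 place in the alphabet).
Second part goes -10, -5, -1, 2, 4, 5, 5 → 4 (differences are 5, 4, 3, … (decreasing by 1 each time)).
Colour goes green, blue, red, green, blue, red, green → blue (repeats green → blue → red).
Fourth part: 30, 33, 37, 42, 48, 55, 63 → 72 (differences are 3, 4, 5, … (increasing by 1 each time)).
So the next 4-tuple is (C, 4, blue, 72).

(C, 4, blue, 72)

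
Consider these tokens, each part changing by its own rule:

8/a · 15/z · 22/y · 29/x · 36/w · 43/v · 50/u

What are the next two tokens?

57/t, 64/s

First component: 8, 15, 22, 29, 36, 43, 50 → 57 → 64 (+7 each step).
Letter: letters move back 1 place in the alphabet, wrapping A→Z; a, z, y, x, w, v, u → t → s.
Putting the parts together: 57/t and then 64/s.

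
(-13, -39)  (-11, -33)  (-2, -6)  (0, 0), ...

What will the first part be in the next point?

First part: alternating steps +2, +9, +2, +9, …, so -13, -11, -2, 0 → 9.

9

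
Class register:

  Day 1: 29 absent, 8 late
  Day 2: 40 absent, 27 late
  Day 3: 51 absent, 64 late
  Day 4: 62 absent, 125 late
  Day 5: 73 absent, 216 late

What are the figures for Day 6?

Absent goes 29, 40, 51, 62, 73 → 84 (+11 each step).
Late: perfect cubes: 2³, 3³, 4³, …, so 8, 27, 64, 125, 216 → 343.
Combining the parts gives 84 absent, 343 late.

84 absent, 343 late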